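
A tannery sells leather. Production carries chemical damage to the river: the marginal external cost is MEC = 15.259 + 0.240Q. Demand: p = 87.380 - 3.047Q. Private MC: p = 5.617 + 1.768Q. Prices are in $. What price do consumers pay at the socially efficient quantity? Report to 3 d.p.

Social marginal cost = private MC + MEC = 20.876 + 2.008Q.
Set SMC = demand: 20.876 + 2.008Q = 87.380 - 3.047Q → Q* = 13.1561.
Consumer price on the demand curve at Q*: 87.380 − 3.047×13.1561 = 47.2934.

P = $47.293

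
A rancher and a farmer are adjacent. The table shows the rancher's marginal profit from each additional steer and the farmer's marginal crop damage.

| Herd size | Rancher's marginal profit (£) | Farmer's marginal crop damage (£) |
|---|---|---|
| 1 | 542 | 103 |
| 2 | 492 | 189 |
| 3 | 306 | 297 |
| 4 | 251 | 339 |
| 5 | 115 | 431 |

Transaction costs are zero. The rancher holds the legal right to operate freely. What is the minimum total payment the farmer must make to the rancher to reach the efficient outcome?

£366

Left alone the rancher would choose level 5 (marginal profit stays positive).
Efficient level: k* = 3 (marginal profit ≥ marginal crop damage through 3).
The farmer must at least cover the rancher's forgone profit from cutting 5→3: 251 + 115 = 366.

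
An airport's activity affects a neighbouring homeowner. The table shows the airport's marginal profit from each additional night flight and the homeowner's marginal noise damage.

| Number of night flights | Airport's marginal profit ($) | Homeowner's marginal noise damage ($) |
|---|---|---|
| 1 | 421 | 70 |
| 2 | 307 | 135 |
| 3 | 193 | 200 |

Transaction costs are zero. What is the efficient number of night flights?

2

Bargaining reaches the level where marginal profit last exceeds marginal noise damage.
That holds through level 2 (307 ≥ 135) but not at 3 (193 < 200).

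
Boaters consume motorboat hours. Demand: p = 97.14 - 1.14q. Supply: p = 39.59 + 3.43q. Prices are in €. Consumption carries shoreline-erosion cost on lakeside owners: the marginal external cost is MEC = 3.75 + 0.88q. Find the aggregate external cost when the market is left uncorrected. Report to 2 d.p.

€117.00

Market equilibrium (private): 39.59 + 3.43q = 97.14 - 1.14q → q_m = 12.5930.
Total external cost = ∫₀^{q_m} (3.75 + 0.88q) dq = 3.75×12.5930 + ½×0.88×12.5930² = 117.0006.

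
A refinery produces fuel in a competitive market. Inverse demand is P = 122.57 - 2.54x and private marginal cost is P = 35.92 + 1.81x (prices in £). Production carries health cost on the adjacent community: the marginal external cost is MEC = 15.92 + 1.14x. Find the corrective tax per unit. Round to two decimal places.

tax = £30.61 per unit

Social marginal cost = private MC + MEC = 51.84 + 2.95x.
Set SMC = demand: 51.84 + 2.95x = 122.57 - 2.54x → x* = 12.8834.
The Pigouvian tax equals MEC at x*: 15.92 + 1.14×12.8834 = 30.6071.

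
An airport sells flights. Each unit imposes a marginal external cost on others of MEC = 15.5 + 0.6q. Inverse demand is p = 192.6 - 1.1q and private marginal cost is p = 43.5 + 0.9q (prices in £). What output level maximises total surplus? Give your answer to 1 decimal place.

q* = 51.4

Social marginal cost = private MC + MEC = 59.0 + 1.5q.
Set SMC = demand: 59.0 + 1.5q = 192.6 - 1.1q → q* = 51.3846.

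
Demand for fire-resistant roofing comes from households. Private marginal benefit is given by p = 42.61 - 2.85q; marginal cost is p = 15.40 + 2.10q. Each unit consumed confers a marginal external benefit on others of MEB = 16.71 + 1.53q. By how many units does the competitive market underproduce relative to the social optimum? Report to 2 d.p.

Market equilibrium (private): 15.40 + 2.10q = 42.61 - 2.85q → q_m = 5.4970.
Social marginal benefit = demand + MEB = 59.32 - 1.32q.
Set SMB = MC: 59.32 - 1.32q = 15.40 + 2.10q → q* = 12.8421.
Gap = |5.4970 − 12.8421| = 7.3451.

7.35 units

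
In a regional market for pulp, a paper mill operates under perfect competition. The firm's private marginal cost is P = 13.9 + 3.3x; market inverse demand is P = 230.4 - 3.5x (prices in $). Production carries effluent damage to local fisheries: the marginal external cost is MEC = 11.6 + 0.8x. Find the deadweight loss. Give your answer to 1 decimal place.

DWL = $90.4

Market equilibrium (private): 13.9 + 3.3x = 230.4 - 3.5x → x_m = 31.8382.
Social marginal cost = private MC + MEC = 25.5 + 4.1x.
Set SMC = demand: 25.5 + 4.1x = 230.4 - 3.5x → x* = 26.9605.
The loss is the area between SMC and demand from x* to x_m; with linear curves that's a triangle of height MEC(x_m).
DWL = ½ × 4.8777 × 37.0706 = 90.4096.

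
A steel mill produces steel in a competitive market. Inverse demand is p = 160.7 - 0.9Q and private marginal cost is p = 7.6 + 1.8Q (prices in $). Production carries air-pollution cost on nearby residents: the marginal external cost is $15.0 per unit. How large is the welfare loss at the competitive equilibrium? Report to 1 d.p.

DWL = $41.7

Market equilibrium (private): 7.6 + 1.8Q = 160.7 - 0.9Q → Q_m = 56.7037.
Social marginal cost = private MC + MEC = 22.6 + 1.8Q.
Set SMC = demand: 22.6 + 1.8Q = 160.7 - 0.9Q → Q* = 51.1481.
Height of the DWL triangle at Q_m is SMC(Q_m) − demand(Q_m) = MEC(Q_m) = 15.0000.
DWL = ½ × 5.5556 × 15.0000 = 41.6670.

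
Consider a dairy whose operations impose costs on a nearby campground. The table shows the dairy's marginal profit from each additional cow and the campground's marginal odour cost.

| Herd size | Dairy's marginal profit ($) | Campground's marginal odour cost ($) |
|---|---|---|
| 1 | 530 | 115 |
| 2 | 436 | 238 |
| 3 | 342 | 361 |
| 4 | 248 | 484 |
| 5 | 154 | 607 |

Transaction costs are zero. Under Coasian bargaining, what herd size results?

2

Bargaining reaches the level where marginal profit last exceeds marginal odour cost.
That holds through level 2 (436 ≥ 238) but not at 3 (342 < 361).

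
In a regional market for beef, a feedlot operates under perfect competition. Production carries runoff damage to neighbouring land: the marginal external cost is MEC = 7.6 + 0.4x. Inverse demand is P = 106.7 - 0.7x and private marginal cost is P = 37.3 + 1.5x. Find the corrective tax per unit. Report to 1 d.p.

tax = 17.1 per unit

Social marginal cost = private MC + MEC = 44.9 + 1.9x.
Set SMC = demand: 44.9 + 1.9x = 106.7 - 0.7x → x* = 23.7692.
The Pigouvian tax equals MEC at x*: 7.6 + 0.4×23.7692 = 17.1077.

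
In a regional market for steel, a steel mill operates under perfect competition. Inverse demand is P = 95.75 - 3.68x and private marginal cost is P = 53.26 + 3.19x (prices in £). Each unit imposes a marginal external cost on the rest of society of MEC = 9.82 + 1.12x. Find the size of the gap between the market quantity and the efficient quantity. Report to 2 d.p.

2.10 units

Market equilibrium (private): 53.26 + 3.19x = 95.75 - 3.68x → x_m = 6.1849.
Social marginal cost = private MC + MEC = 63.08 + 4.31x.
Set SMC = demand: 63.08 + 4.31x = 95.75 - 3.68x → x* = 4.0889.
Gap = |6.1849 − 4.0889| = 2.0960.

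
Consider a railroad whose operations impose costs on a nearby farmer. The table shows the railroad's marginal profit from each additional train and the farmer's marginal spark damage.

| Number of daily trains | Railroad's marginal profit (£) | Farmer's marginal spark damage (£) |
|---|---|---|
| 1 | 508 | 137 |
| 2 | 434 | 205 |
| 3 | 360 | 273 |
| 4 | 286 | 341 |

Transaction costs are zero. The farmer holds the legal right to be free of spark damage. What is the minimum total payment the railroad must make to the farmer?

Efficient level: marginal profit ≥ marginal spark damage through level 3, so k* = 3.
With the farmer holding the right, the railroad must at least compensate total damage at k*: 137 + 205 + 273 = 615.

£615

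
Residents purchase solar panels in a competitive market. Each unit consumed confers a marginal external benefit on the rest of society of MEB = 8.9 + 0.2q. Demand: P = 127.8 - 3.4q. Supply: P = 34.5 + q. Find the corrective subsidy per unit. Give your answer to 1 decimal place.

subsidy = 13.8 per unit

Social marginal benefit = demand + MEB = 136.7 - 3.2q.
Set SMB = MC: 136.7 - 3.2q = 34.5 + q → q* = 24.3333.
The Pigouvian subsidy equals MEB at q*: 8.9 + 0.2×24.3333 = 13.7667.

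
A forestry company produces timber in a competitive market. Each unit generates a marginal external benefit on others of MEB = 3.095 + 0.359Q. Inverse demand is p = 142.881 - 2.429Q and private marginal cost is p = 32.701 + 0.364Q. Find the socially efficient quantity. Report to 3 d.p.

Social marginal cost = private MC − MEB = 29.606 + 0.005Q.
Set SMC = demand: 29.606 + 0.005Q = 142.881 - 2.429Q → Q* = 46.5386.

Q* = 46.539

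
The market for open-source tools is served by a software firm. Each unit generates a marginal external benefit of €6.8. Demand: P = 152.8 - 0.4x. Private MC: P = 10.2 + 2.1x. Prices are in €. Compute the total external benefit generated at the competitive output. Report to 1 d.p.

€387.9

Market equilibrium (private): 10.2 + 2.1x = 152.8 - 0.4x → x_m = 57.0400.
Total external benefit = MEB × x_m = 6.8 × 57.0400 = 387.8720.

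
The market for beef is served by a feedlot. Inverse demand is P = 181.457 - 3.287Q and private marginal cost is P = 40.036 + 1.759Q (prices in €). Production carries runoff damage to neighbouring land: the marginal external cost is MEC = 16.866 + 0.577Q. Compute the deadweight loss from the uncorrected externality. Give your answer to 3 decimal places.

Market equilibrium (private): 40.036 + 1.759Q = 181.457 - 3.287Q → Q_m = 28.0264.
Social marginal cost = private MC + MEC = 56.902 + 2.336Q.
Set SMC = demand: 56.902 + 2.336Q = 181.457 - 3.287Q → Q* = 22.1510.
Between Q* and Q_m the wedge SMC − demand runs linearly from 0 to MEC(Q_m), so the loss is a triangle.
DWL = ½ × 5.8754 × 33.0372 = 97.0534.

DWL = €97.053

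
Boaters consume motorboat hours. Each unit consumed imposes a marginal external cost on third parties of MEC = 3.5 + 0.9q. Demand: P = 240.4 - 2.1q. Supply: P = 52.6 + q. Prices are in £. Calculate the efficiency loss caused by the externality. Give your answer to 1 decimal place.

DWL = £420.8

Market equilibrium (private): 52.6 + q = 240.4 - 2.1q → q_m = 60.5806.
Social marginal benefit = demand − MEC = 236.9 - 3.0q.
Set SMB = MC: 236.9 - 3.0q = 52.6 + q → q* = 46.0750.
Between q* and q_m the wedge MC − SMB runs linearly from 0 to MEC(q_m), so the loss is a triangle.
DWL = ½ × 14.5056 × 58.0226 = 420.8263.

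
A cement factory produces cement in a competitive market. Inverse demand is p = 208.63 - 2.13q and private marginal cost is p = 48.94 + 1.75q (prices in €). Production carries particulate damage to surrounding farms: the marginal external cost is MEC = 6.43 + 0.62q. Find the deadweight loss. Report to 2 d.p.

DWL = €113.40

Market equilibrium (private): 48.94 + 1.75q = 208.63 - 2.13q → q_m = 41.1572.
Social marginal cost = private MC + MEC = 55.37 + 2.37q.
Set SMC = demand: 55.37 + 2.37q = 208.63 - 2.13q → q* = 34.0578.
Height of the DWL triangle at q_m is SMC(q_m) − demand(q_m) = MEC(q_m) = 31.9475.
DWL = ½ × 7.0994 × 31.9475 = 113.4040.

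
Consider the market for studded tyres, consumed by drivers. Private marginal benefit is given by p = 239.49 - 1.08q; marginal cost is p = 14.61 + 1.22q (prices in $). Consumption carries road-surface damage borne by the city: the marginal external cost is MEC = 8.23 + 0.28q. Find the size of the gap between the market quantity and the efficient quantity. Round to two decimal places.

Market equilibrium (private): 14.61 + 1.22q = 239.49 - 1.08q → q_m = 97.7739.
Social marginal benefit = demand − MEC = 231.26 - 1.36q.
Set SMB = MC: 231.26 - 1.36q = 14.61 + 1.22q → q* = 83.9729.
Gap = |97.7739 − 83.9729| = 13.8010.

13.80 units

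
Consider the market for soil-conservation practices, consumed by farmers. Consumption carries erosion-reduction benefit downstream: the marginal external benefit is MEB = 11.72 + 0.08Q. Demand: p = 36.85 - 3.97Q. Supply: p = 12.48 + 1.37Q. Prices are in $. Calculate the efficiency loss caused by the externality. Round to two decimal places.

DWL = $13.88

Market equilibrium (private): 12.48 + 1.37Q = 36.85 - 3.97Q → Q_m = 4.5637.
Social marginal benefit = demand + MEB = 48.57 - 3.89Q.
Set SMB = MC: 48.57 - 3.89Q = 12.48 + 1.37Q → Q* = 6.8612.
The loss is the area between SMB and MC from Q* to Q_m; with linear curves that's a triangle of height MEB(Q_m).
DWL = ½ × 2.2975 × 12.0851 = 13.8828.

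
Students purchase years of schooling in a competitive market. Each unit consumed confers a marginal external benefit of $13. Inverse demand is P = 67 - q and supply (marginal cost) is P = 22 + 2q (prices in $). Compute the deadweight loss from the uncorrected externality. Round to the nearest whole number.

Market equilibrium (private): 22 + 2q = 67 - q → q_m = 15.0000.
Social marginal benefit = demand + MEB = 80 - q.
Set SMB = MC: 80 - q = 22 + 2q → q* = 19.3333.
Between q* and q_m the wedge SMB − MC runs linearly from 0 to MEB(q_m), so the loss is a triangle.
DWL = ½ × 4.3333 × 13.0000 = 28.1665.

DWL = $28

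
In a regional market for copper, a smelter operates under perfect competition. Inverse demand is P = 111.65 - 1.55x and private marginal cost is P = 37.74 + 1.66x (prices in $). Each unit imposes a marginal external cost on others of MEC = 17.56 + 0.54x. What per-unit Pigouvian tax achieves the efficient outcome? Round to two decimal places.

Social marginal cost = private MC + MEC = 55.30 + 2.20x.
Set SMC = demand: 55.30 + 2.20x = 111.65 - 1.55x → x* = 15.0267.
The Pigouvian tax equals MEC at x*: 17.56 + 0.54×15.0267 = 25.6744.

tax = $25.67 per unit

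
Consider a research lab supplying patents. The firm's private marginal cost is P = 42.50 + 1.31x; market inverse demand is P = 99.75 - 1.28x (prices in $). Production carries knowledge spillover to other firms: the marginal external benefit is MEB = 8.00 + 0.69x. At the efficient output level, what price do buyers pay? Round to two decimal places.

P = $55.79

Social marginal cost = private MC − MEB = 34.50 + 0.62x.
Set SMC = demand: 34.50 + 0.62x = 99.75 - 1.28x → x* = 34.3421.
Consumer price on the demand curve at x*: 99.75 − 1.28×34.3421 = 55.7921.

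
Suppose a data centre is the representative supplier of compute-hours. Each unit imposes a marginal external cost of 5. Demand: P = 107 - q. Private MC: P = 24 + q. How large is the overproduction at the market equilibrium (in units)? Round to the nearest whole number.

3 units

Market equilibrium (private): 24 + q = 107 - q → q_m = 41.5000.
Social marginal cost = private MC + MEC = 29 + q.
Set SMC = demand: 29 + q = 107 - q → q* = 39.0000.
Gap = |41.5000 − 39.0000| = 2.5000.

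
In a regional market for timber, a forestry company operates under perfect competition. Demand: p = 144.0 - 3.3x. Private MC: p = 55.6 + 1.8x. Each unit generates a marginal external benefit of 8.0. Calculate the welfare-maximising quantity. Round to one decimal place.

Social marginal cost = private MC − MEB = 47.6 + 1.8x.
Set SMC = demand: 47.6 + 1.8x = 144.0 - 3.3x → x* = 18.9020.

x* = 18.9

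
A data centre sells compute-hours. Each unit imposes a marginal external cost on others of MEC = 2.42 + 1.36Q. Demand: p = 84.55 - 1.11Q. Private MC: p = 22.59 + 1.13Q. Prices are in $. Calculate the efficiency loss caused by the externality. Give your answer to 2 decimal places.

DWL = $222.65

Market equilibrium (private): 22.59 + 1.13Q = 84.55 - 1.11Q → Q_m = 27.6607.
Social marginal cost = private MC + MEC = 25.01 + 2.49Q.
Set SMC = demand: 25.01 + 2.49Q = 84.55 - 1.11Q → Q* = 16.5389.
The loss is the area between SMC and demand from Q* to Q_m; with linear curves that's a triangle of height MEC(Q_m).
DWL = ½ × 11.1218 × 40.0386 = 222.6507.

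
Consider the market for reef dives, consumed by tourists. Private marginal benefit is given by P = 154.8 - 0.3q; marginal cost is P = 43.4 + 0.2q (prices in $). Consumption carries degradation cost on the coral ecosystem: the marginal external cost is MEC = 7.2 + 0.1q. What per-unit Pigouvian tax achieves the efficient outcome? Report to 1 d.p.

tax = $24.6 per unit

Social marginal benefit = demand − MEC = 147.6 - 0.4q.
Set SMB = MC: 147.6 - 0.4q = 43.4 + 0.2q → q* = 173.6667.
The Pigouvian tax equals MEC at q*: 7.2 + 0.1×173.6667 = 24.5667.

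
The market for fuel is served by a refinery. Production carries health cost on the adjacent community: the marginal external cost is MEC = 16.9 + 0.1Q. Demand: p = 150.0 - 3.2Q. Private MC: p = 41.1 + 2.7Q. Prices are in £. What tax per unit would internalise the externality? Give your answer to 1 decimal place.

tax = £18.4 per unit

Social marginal cost = private MC + MEC = 58.0 + 2.8Q.
Set SMC = demand: 58.0 + 2.8Q = 150.0 - 3.2Q → Q* = 15.3333.
The Pigouvian tax equals MEC at Q*: 16.9 + 0.1×15.3333 = 18.4333.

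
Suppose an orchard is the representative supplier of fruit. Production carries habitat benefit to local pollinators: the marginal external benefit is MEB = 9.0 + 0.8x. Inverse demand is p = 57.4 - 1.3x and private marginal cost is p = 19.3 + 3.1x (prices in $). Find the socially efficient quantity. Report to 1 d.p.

Social marginal cost = private MC − MEB = 10.3 + 2.3x.
Set SMC = demand: 10.3 + 2.3x = 57.4 - 1.3x → x* = 13.0833.

x* = 13.1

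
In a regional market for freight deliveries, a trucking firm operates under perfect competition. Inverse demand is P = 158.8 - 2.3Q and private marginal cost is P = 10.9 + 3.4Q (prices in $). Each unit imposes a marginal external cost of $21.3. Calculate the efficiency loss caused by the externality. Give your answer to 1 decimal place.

Market equilibrium (private): 10.9 + 3.4Q = 158.8 - 2.3Q → Q_m = 25.9474.
Social marginal cost = private MC + MEC = 32.2 + 3.4Q.
Set SMC = demand: 32.2 + 3.4Q = 158.8 - 2.3Q → Q* = 22.2105.
Height of the DWL triangle at Q_m is SMC(Q_m) − demand(Q_m) = MEC(Q_m) = 21.3000.
DWL = ½ × 3.7369 × 21.3000 = 39.7980.

DWL = $39.8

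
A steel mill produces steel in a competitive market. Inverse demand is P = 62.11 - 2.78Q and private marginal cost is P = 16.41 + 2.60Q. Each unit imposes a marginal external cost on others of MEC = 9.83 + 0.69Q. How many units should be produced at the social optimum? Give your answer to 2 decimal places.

Social marginal cost = private MC + MEC = 26.24 + 3.29Q.
Set SMC = demand: 26.24 + 3.29Q = 62.11 - 2.78Q → Q* = 5.9094.

Q* = 5.91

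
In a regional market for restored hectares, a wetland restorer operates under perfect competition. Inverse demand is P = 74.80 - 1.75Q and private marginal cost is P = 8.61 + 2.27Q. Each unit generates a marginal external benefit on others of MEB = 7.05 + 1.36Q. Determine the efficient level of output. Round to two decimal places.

Social marginal cost = private MC − MEB = 1.56 + 0.91Q.
Set SMC = demand: 1.56 + 0.91Q = 74.80 - 1.75Q → Q* = 27.5338.

Q* = 27.53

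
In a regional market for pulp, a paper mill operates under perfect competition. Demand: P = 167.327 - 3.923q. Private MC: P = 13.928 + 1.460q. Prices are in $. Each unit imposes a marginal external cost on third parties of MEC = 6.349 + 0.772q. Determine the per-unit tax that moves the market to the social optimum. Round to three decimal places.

tax = $24.793 per unit

Social marginal cost = private MC + MEC = 20.277 + 2.232q.
Set SMC = demand: 20.277 + 2.232q = 167.327 - 3.923q → q* = 23.8911.
The Pigouvian tax equals MEC at q*: 6.349 + 0.772×23.8911 = 24.7929.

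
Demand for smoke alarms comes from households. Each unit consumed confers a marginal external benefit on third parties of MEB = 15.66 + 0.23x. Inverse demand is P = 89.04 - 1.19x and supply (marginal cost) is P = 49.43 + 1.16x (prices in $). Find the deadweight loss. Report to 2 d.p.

DWL = $90.02

Market equilibrium (private): 49.43 + 1.16x = 89.04 - 1.19x → x_m = 16.8553.
Social marginal benefit = demand + MEB = 104.70 - 0.96x.
Set SMB = MC: 104.70 - 0.96x = 49.43 + 1.16x → x* = 26.0708.
The loss is the area between SMB and MC from x* to x_m; with linear curves that's a triangle of height MEB(x_m).
DWL = ½ × 9.2155 × 19.5367 = 90.0202.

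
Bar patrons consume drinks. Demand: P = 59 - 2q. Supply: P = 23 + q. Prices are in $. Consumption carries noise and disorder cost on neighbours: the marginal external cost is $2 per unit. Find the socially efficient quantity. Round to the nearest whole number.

q* = 11

Social marginal benefit = demand − MEC = 57 - 2q.
Set SMB = MC: 57 - 2q = 23 + q → q* = 11.3333.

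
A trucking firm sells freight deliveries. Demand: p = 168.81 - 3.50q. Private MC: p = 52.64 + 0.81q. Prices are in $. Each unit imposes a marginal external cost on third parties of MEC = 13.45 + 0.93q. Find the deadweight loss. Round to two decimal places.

DWL = $141.56

Market equilibrium (private): 52.64 + 0.81q = 168.81 - 3.50q → q_m = 26.9536.
Social marginal cost = private MC + MEC = 66.09 + 1.74q.
Set SMC = demand: 66.09 + 1.74q = 168.81 - 3.50q → q* = 19.6031.
Between q* and q_m the wedge SMC − demand runs linearly from 0 to MEC(q_m), so the loss is a triangle.
DWL = ½ × 7.3505 × 38.5168 = 141.5589.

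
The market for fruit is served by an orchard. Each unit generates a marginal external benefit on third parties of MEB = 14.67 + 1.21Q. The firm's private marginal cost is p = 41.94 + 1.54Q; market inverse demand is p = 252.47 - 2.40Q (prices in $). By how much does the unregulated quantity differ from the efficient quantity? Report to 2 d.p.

29.06 units

Market equilibrium (private): 41.94 + 1.54Q = 252.47 - 2.40Q → Q_m = 53.4340.
Social marginal cost = private MC − MEB = 27.27 + 0.33Q.
Set SMC = demand: 27.27 + 0.33Q = 252.47 - 2.40Q → Q* = 82.4908.
Gap = |53.4340 − 82.4908| = 29.0568.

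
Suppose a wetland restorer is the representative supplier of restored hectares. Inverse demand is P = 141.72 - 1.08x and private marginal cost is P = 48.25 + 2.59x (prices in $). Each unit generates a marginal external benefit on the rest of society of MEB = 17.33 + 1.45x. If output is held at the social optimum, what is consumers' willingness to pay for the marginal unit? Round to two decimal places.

Social marginal cost = private MC − MEB = 30.92 + 1.14x.
Set SMC = demand: 30.92 + 1.14x = 141.72 - 1.08x → x* = 49.9099.
Consumer price on the demand curve at x*: 141.72 − 1.08×49.9099 = 87.8173.

P = $87.82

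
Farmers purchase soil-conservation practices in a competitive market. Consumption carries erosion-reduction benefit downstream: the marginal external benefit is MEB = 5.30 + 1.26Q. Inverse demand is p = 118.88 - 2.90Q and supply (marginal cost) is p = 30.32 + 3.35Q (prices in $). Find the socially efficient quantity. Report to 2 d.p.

Social marginal benefit = demand + MEB = 124.18 - 1.64Q.
Set SMB = MC: 124.18 - 1.64Q = 30.32 + 3.35Q → Q* = 18.8096.

Q* = 18.81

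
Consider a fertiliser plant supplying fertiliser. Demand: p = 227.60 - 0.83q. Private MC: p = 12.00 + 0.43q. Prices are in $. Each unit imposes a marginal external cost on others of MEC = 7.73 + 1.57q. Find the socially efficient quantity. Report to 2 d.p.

Social marginal cost = private MC + MEC = 19.73 + 2.00q.
Set SMC = demand: 19.73 + 2.00q = 227.60 - 0.83q → q* = 73.4523.

q* = 73.45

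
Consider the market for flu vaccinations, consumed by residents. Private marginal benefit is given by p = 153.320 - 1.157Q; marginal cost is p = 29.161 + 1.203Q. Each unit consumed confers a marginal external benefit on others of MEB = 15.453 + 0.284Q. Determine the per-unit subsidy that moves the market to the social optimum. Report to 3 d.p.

subsidy = 34.552 per unit

Social marginal benefit = demand + MEB = 168.773 - 0.873Q.
Set SMB = MC: 168.773 - 0.873Q = 29.161 + 1.203Q → Q* = 67.2505.
The Pigouvian subsidy equals MEB at Q*: 15.453 + 0.284×67.2505 = 34.5521.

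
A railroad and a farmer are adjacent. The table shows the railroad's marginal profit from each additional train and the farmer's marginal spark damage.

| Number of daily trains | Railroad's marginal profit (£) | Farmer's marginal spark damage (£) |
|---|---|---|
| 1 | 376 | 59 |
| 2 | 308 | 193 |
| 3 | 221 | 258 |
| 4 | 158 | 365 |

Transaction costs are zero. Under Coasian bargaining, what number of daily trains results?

2

Bargaining reaches the level where marginal profit last exceeds marginal spark damage.
That holds through level 2 (308 ≥ 193) but not at 3 (221 < 258).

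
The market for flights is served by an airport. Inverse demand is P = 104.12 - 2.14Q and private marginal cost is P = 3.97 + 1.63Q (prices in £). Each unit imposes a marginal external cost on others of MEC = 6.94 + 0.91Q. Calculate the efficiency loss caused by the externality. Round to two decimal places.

Market equilibrium (private): 3.97 + 1.63Q = 104.12 - 2.14Q → Q_m = 26.5650.
Social marginal cost = private MC + MEC = 10.91 + 2.54Q.
Set SMC = demand: 10.91 + 2.54Q = 104.12 - 2.14Q → Q* = 19.9167.
The welfare-loss triangle has base |Q_m − Q*| and height MEC(Q_m) (the vertical gap between SMC and demand is zero at Q* and MEC at Q_m).
DWL = ½ × 6.6483 × 31.1141 = 103.4279.

DWL = £103.43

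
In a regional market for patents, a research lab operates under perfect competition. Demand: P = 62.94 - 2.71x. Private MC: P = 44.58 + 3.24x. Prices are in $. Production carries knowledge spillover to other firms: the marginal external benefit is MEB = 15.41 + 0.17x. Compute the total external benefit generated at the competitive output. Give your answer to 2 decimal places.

$48.36

Market equilibrium (private): 44.58 + 3.24x = 62.94 - 2.71x → x_m = 3.0857.
Total external benefit = ∫₀^{x_m} (15.41 + 0.17x) dx = 15.41×3.0857 + ½×0.17×3.0857² = 48.3600.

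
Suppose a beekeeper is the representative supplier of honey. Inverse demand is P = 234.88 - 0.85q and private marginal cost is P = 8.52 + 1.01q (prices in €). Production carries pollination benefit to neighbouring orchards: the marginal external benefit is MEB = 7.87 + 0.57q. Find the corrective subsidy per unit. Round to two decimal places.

Social marginal cost = private MC − MEB = 0.65 + 0.44q.
Set SMC = demand: 0.65 + 0.44q = 234.88 - 0.85q → q* = 181.5736.
The Pigouvian subsidy equals MEB at q*: 7.87 + 0.57×181.5736 = 111.3670.

subsidy = €111.37 per unit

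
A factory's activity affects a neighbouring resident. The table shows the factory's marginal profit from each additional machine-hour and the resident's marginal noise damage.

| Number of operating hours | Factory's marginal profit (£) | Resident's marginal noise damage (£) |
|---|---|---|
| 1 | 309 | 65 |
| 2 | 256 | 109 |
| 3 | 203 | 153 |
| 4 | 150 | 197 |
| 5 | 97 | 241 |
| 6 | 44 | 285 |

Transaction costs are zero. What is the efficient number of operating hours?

3

Bargaining reaches the level where marginal profit last exceeds marginal noise damage.
That holds through level 3 (203 ≥ 153) but not at 4 (150 < 197).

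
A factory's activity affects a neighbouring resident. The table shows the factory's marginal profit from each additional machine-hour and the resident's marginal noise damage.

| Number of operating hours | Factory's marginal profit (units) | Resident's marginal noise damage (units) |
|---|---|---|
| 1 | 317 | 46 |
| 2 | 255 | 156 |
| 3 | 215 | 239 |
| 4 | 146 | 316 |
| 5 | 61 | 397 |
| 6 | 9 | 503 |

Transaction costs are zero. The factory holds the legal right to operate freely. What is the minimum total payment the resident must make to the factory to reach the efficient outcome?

Left alone the factory would choose level 6 (marginal profit stays positive).
Efficient level: k* = 2 (marginal profit ≥ marginal noise damage through 2).
The resident must at least cover the factory's forgone profit from cutting 6→2: 215 + 146 + 61 + 9 = 431.

431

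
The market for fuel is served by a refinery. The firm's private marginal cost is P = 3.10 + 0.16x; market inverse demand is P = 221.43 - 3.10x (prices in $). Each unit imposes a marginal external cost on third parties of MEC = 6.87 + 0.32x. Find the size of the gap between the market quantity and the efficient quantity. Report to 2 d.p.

Market equilibrium (private): 3.10 + 0.16x = 221.43 - 3.10x → x_m = 66.9724.
Social marginal cost = private MC + MEC = 9.97 + 0.48x.
Set SMC = demand: 9.97 + 0.48x = 221.43 - 3.10x → x* = 59.0670.
Gap = |66.9724 − 59.0670| = 7.9054.

7.91 units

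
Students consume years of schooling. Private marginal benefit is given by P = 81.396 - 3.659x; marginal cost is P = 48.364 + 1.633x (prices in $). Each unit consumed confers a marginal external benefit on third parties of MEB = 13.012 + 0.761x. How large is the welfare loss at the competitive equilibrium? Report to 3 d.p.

Market equilibrium (private): 48.364 + 1.633x = 81.396 - 3.659x → x_m = 6.2419.
Social marginal benefit = demand + MEB = 94.408 - 2.898x.
Set SMB = MC: 94.408 - 2.898x = 48.364 + 1.633x → x* = 10.1620.
The loss is the area between SMB and MC from x* to x_m; with linear curves that's a triangle of height MEB(x_m).
DWL = ½ × 3.9201 × 17.7621 = 34.8146.

DWL = $34.815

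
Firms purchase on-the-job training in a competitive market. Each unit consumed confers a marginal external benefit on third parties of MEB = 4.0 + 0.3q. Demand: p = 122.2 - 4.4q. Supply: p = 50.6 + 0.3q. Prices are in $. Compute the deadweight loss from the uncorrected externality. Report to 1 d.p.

Market equilibrium (private): 50.6 + 0.3q = 122.2 - 4.4q → q_m = 15.2340.
Social marginal benefit = demand + MEB = 126.2 - 4.1q.
Set SMB = MC: 126.2 - 4.1q = 50.6 + 0.3q → q* = 17.1818.
Height of the DWL triangle at q_m is SMB(q_m) − MC(q_m) = MEB(q_m) = 8.5702.
DWL = ½ × 1.9478 × 8.5702 = 8.3465.

DWL = $8.3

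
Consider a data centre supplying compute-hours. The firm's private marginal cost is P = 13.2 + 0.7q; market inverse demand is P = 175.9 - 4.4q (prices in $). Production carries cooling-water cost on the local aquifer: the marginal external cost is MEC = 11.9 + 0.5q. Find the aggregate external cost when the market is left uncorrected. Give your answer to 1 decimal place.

$634.1

Market equilibrium (private): 13.2 + 0.7q = 175.9 - 4.4q → q_m = 31.9020.
Total external cost = ∫₀^{q_m} (11.9 + 0.5q) dq = 11.9×31.9020 + ½×0.5×31.9020² = 634.0682.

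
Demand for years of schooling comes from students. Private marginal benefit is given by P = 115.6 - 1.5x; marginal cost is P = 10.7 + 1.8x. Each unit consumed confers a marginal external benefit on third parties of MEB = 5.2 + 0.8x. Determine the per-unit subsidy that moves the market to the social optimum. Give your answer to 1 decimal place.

Social marginal benefit = demand + MEB = 120.8 - 0.7x.
Set SMB = MC: 120.8 - 0.7x = 10.7 + 1.8x → x* = 44.0400.
The Pigouvian subsidy equals MEB at x*: 5.2 + 0.8×44.0400 = 40.4320.

subsidy = 40.4 per unit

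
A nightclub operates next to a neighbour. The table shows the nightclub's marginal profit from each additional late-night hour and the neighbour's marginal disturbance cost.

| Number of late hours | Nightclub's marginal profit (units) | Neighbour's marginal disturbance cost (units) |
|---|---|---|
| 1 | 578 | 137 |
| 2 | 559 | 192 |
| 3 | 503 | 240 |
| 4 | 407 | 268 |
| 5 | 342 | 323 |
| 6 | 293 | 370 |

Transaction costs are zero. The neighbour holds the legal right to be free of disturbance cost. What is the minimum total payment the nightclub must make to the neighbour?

1160

Efficient level: marginal profit ≥ marginal disturbance cost through level 5, so k* = 5.
With the neighbour holding the right, the nightclub must at least compensate total damage at k*: 137 + 192 + 240 + 268 + 323 = 1160.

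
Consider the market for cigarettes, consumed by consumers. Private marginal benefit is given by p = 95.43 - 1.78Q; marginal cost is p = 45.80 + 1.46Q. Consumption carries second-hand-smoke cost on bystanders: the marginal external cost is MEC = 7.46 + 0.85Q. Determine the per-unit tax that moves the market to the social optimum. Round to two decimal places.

tax = 16.22 per unit

Social marginal benefit = demand − MEC = 87.97 - 2.63Q.
Set SMB = MC: 87.97 - 2.63Q = 45.80 + 1.46Q → Q* = 10.3105.
The Pigouvian tax equals MEC at Q*: 7.46 + 0.85×10.3105 = 16.2239.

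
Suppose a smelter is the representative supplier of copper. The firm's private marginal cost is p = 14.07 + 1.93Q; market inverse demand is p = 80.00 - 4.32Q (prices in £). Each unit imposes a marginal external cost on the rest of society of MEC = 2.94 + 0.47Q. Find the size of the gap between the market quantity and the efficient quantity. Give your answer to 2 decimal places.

1.18 units

Market equilibrium (private): 14.07 + 1.93Q = 80.00 - 4.32Q → Q_m = 10.5488.
Social marginal cost = private MC + MEC = 17.01 + 2.40Q.
Set SMC = demand: 17.01 + 2.40Q = 80.00 - 4.32Q → Q* = 9.3735.
Gap = |10.5488 − 9.3735| = 1.1753.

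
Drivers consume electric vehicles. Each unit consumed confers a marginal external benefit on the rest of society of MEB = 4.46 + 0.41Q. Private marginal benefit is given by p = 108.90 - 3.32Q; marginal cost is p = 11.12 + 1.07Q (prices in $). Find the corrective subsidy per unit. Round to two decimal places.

subsidy = $14.99 per unit

Social marginal benefit = demand + MEB = 113.36 - 2.91Q.
Set SMB = MC: 113.36 - 2.91Q = 11.12 + 1.07Q → Q* = 25.6884.
The Pigouvian subsidy equals MEB at Q*: 4.46 + 0.41×25.6884 = 14.9922.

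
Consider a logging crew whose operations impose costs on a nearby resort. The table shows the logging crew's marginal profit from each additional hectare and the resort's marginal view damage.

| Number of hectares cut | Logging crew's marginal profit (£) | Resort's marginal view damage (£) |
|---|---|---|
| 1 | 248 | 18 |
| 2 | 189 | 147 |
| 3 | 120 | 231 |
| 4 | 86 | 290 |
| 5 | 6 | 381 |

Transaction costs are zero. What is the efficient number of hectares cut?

2

Bargaining reaches the level where marginal profit last exceeds marginal view damage.
That holds through level 2 (189 ≥ 147) but not at 3 (120 < 231).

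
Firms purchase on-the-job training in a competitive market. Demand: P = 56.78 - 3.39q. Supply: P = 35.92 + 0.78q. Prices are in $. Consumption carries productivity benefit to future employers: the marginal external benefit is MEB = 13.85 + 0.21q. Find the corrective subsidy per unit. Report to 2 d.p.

subsidy = $15.69 per unit

Social marginal benefit = demand + MEB = 70.63 - 3.18q.
Set SMB = MC: 70.63 - 3.18q = 35.92 + 0.78q → q* = 8.7652.
The Pigouvian subsidy equals MEB at q*: 13.85 + 0.21×8.7652 = 15.6907.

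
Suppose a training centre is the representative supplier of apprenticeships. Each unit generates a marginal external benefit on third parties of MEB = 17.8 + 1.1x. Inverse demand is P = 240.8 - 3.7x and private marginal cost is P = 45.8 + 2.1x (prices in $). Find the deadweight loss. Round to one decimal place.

DWL = $319.3

Market equilibrium (private): 45.8 + 2.1x = 240.8 - 3.7x → x_m = 33.6207.
Social marginal cost = private MC − MEB = 28.0 + x.
Set SMC = demand: 28.0 + x = 240.8 - 3.7x → x* = 45.2766.
The welfare-loss triangle has base |x_m − x*| and height MEB(x_m) (the vertical gap between SMC and demand is zero at x* and MEB at x_m).
DWL = ½ × 11.6559 × 54.7828 = 319.2714.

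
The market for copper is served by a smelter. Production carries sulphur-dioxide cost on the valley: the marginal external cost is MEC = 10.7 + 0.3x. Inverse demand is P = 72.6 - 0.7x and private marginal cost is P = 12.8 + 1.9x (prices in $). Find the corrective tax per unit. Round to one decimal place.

Social marginal cost = private MC + MEC = 23.5 + 2.2x.
Set SMC = demand: 23.5 + 2.2x = 72.6 - 0.7x → x* = 16.9310.
The Pigouvian tax equals MEC at x*: 10.7 + 0.3×16.9310 = 15.7793.

tax = $15.8 per unit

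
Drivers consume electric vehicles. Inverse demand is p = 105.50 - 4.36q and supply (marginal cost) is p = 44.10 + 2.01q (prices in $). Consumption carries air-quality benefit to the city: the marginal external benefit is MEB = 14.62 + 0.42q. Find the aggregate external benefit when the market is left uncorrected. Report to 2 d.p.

$160.43

Market equilibrium (private): 44.10 + 2.01q = 105.50 - 4.36q → q_m = 9.6389.
Total external benefit = ∫₀^{q_m} (14.62 + 0.42q) dq = 14.62×9.6389 + ½×0.42×9.6389² = 160.4315.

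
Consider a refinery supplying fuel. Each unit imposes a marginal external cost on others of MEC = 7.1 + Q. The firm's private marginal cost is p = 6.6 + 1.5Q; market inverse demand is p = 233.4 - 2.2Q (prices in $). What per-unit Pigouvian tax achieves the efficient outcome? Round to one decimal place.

tax = $53.8 per unit

Social marginal cost = private MC + MEC = 13.7 + 2.5Q.
Set SMC = demand: 13.7 + 2.5Q = 233.4 - 2.2Q → Q* = 46.7447.
The Pigouvian tax equals MEC at Q*: 7.1 + 1.0×46.7447 = 53.8447.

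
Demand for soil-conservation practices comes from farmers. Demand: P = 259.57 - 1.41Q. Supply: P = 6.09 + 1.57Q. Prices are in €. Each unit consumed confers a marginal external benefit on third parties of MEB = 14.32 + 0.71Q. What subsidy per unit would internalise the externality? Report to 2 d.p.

subsidy = €98.08 per unit

Social marginal benefit = demand + MEB = 273.89 - 0.70Q.
Set SMB = MC: 273.89 - 0.70Q = 6.09 + 1.57Q → Q* = 117.9736.
The Pigouvian subsidy equals MEB at Q*: 14.32 + 0.71×117.9736 = 98.0813.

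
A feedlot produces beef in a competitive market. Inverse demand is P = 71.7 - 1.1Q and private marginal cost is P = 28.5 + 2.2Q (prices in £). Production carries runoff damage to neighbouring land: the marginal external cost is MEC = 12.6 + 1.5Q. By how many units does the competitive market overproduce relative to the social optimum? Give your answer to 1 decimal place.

6.7 units

Market equilibrium (private): 28.5 + 2.2Q = 71.7 - 1.1Q → Q_m = 13.0909.
Social marginal cost = private MC + MEC = 41.1 + 3.7Q.
Set SMC = demand: 41.1 + 3.7Q = 71.7 - 1.1Q → Q* = 6.3750.
Gap = |13.0909 − 6.3750| = 6.7159.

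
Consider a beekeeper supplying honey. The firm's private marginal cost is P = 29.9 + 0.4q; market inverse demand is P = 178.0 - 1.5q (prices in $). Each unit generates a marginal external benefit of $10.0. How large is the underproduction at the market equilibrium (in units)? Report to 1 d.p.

Market equilibrium (private): 29.9 + 0.4q = 178.0 - 1.5q → q_m = 77.9474.
Social marginal cost = private MC − MEB = 19.9 + 0.4q.
Set SMC = demand: 19.9 + 0.4q = 178.0 - 1.5q → q* = 83.2105.
Gap = |77.9474 − 83.2105| = 5.2631.

5.3 units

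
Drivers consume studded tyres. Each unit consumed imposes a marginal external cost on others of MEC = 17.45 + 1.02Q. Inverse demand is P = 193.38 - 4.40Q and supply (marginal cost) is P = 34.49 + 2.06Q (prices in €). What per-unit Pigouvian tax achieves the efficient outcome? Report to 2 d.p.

Social marginal benefit = demand − MEC = 175.93 - 5.42Q.
Set SMB = MC: 175.93 - 5.42Q = 34.49 + 2.06Q → Q* = 18.9091.
The Pigouvian tax equals MEC at Q*: 17.45 + 1.02×18.9091 = 36.7373.

tax = €36.74 per unit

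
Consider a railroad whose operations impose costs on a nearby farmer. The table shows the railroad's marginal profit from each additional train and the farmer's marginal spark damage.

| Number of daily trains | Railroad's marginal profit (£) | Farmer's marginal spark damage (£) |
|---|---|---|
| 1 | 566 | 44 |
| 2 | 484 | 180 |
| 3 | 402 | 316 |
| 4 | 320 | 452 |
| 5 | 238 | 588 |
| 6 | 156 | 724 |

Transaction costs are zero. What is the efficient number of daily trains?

Bargaining reaches the level where marginal profit last exceeds marginal spark damage.
That holds through level 3 (402 ≥ 316) but not at 4 (320 < 452).

3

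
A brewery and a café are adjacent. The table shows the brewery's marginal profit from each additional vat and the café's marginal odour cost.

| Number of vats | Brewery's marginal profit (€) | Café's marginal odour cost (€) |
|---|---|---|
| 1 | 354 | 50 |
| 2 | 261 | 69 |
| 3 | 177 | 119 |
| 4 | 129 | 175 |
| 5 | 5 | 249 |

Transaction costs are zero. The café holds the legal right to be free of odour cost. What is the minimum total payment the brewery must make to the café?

€238

Efficient level: marginal profit ≥ marginal odour cost through level 3, so k* = 3.
With the café holding the right, the brewery must at least compensate total damage at k*: 50 + 69 + 119 = 238.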